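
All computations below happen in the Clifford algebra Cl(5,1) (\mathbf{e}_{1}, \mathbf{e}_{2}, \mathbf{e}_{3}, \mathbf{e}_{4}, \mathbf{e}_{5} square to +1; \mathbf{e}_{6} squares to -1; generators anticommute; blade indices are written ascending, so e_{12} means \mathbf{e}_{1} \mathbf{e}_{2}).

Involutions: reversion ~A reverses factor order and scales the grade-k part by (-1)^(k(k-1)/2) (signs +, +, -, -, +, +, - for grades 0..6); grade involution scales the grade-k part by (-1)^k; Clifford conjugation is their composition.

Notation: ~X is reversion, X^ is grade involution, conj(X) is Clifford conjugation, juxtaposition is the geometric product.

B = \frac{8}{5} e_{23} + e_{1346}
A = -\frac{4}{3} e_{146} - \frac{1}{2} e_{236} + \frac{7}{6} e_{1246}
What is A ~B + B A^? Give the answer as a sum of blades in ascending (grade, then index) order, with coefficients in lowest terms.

first term: -\frac{4}{3} e_{3} - \frac{4}{5} e_{6} - \frac{7}{6} e_{23} - \frac{1}{2} e_{124} - \frac{28}{15} e_{1346} + \frac{32}{15} e_{12346}
second term: -\frac{4}{3} e_{3} - \frac{4}{5} e_{6} + \frac{7}{6} e_{23} + \frac{1}{2} e_{124} - \frac{28}{15} e_{1346} + \frac{32}{15} e_{12346}
Answer: -\frac{8}{3} e_{3} - \frac{8}{5} e_{6} - \frac{56}{15} e_{1346} + \frac{64}{15} e_{12346}


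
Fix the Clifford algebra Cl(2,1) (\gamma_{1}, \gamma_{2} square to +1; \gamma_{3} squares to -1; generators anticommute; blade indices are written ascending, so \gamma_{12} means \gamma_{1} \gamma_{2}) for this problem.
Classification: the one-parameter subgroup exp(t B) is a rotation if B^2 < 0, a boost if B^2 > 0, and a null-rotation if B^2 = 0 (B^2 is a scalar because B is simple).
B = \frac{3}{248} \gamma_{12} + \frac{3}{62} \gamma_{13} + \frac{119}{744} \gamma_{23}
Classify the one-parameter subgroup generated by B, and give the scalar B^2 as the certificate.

B^2 term by term: the squares give (\frac{3}{248})^2*(\gamma_{12})^2 + (\frac{3}{62})^2*(\gamma_{13})^2 + (\frac{119}{744})^2*(\gamma_{23})^2 = \frac{9}{61504}*(-1) + \frac{9}{3844}*(+1) + \frac{14161}{553536}*(+1) = \frac{1}{36} (each basis 2-blade squares to minus the product of its generators' squares); cross terms between blades sharing an index anticommute and cancel. So B^2 = \frac{1}{36}.
Answer: boost, certificate B^2 = \frac{1}{36}. Check the certificate: B^2 = \frac{1}{36}, and that sign is decisive whatever form B takes.


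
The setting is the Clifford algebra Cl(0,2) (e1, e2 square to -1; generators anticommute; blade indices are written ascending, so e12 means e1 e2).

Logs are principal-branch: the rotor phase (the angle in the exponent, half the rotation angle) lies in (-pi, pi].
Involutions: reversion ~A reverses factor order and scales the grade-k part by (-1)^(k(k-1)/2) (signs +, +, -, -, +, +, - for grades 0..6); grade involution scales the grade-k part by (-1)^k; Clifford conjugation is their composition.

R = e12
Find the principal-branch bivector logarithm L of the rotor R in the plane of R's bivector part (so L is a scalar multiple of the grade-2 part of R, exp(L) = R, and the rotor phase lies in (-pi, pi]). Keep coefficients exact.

The scalar part of R is 0, so the principal-branch rotor phase is pinned; divide the bivector part by its sine to get the unit plane — L is the phase times that plane.
Concretely: cos(phase) = 0 gives phase = ±pi/2, and since phase/sin(phase) is even the sign is immaterial: L = (phase/sin(phase)) * <R>_2 = (pi/2) * <R>_2.
Answer: pi/2*e12


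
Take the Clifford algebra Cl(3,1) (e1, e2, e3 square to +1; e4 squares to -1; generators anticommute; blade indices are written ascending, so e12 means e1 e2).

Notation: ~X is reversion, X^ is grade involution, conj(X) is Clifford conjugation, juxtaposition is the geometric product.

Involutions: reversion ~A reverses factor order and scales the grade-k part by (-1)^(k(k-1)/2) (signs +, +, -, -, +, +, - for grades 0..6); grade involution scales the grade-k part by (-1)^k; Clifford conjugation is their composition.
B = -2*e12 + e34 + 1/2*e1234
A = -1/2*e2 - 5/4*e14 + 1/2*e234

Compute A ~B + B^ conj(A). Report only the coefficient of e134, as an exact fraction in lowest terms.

first term: 3/4*e1 - 1/2*e2 + 5/4*e13 - 5/8*e23 - 5/2*e24 - 3/4*e134 + 1/2*e234
second term: -3/4*e1 + 1/2*e2 - 5/4*e13 + 5/8*e23 + 5/2*e24 - 3/4*e134 + 1/2*e234
Answer: -3/2


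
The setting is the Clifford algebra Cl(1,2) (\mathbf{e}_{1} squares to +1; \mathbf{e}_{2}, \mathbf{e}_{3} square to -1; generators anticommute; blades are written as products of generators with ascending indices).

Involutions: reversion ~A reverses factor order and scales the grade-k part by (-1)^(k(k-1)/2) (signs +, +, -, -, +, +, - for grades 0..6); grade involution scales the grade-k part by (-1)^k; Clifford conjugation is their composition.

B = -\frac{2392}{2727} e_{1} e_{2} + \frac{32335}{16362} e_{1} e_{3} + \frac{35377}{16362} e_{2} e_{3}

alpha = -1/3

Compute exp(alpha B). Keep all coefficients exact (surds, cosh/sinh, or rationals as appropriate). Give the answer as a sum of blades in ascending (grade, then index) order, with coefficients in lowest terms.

B^2 term by term: the squares give (-\frac{2392}{2727})^2*(e_{1} e_{2})^2 + (\frac{32335}{16362})^2*(e_{1} e_{3})^2 + (\frac{35377}{16362})^2*(e_{2} e_{3})^2 = \frac{5721664}{7436529}*(+1) + \frac{1045552225}{267715044}*(+1) + \frac{1251532129}{267715044}*(-1) = 0 (each basis 2-blade squares to minus the product of its generators' squares); cross terms between blades sharing an index anticommute and cancel. So B^2 = 0.
B^2 = 0, and the exponential is exactly linear here: exp(alpha B) = 1 + alpha B (parabolic case).
Answer: 1 + \frac{2392}{8181} e_{1} e_{2} - \frac{32335}{49086} e_{1} e_{3} - \frac{35377}{49086} e_{2} e_{3}


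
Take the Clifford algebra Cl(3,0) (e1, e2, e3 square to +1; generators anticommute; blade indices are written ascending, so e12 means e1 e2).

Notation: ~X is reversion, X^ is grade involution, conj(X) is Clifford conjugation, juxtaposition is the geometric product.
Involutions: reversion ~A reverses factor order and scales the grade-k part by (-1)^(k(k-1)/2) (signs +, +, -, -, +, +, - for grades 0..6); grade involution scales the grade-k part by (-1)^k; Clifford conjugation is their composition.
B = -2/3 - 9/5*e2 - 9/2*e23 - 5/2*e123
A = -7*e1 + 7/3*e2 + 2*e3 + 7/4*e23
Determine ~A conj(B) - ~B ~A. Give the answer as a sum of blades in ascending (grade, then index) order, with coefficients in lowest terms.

first term: 483/40 + 7/24*e1 - 95/9*e2 + 739/60*e3 - 88/5*e12 + 35/6*e13 + 226/15*e23 - 63/2*e123
second term: 147/40 + 217/24*e1 + 67/9*e2 - 521/60*e3 - 38/5*e12 - 35/6*e13 - 299/15*e23 - 63/2*e123
Answer: 42/5 - 35/4*e1 - 18*e2 + 21*e3 - 10*e12 + 35/3*e13 + 35*e23


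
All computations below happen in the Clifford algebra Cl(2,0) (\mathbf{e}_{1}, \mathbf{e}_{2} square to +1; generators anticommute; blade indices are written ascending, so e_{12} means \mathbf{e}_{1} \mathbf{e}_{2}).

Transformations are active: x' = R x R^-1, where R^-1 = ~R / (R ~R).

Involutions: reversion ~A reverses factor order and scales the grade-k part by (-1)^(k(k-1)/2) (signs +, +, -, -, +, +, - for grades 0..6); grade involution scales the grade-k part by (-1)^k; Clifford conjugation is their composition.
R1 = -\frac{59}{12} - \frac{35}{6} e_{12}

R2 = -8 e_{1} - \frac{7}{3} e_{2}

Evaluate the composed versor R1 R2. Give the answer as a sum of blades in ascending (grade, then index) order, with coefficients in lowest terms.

Distribute over the terms of R1 (each basis-blade product reordered to ascending indices, repeated generators contracted through their squares):
(-\frac{59}{12}) R2 = \frac{118}{3} e_{1} + \frac{413}{36} e_{2}
(-\frac{35}{6} e_{12}) R2 = \frac{245}{18} e_{1} - \frac{140}{3} e_{2}
Summing the partial products and collecting blades:
Answer: \frac{953}{18} e_{1} - \frac{1267}{36} e_{2}


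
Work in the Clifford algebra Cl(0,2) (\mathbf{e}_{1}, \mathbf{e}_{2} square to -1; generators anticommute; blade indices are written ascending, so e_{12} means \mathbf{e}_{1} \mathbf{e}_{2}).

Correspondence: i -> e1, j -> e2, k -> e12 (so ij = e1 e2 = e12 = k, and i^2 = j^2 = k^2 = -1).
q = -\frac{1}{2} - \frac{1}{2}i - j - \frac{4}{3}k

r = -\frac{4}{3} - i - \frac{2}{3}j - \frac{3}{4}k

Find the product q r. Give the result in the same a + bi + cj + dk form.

In blades: q = -\frac{1}{2} - \frac{1}{2} e_{1} - e_{2} - \frac{4}{3} e_{12}, r = -\frac{4}{3} - e_{1} - \frac{2}{3} e_{2} - \frac{3}{4} e_{12}.
Distribute q over r term by term (generator squares from the signature, products reordered to ascending indices): (-\frac{1}{2})*r = \frac{2}{3} + \frac{1}{2} e_{1} + \frac{1}{3} e_{2} + \frac{3}{8} e_{12}; (-\frac{1}{2} e_{1})*r = -\frac{1}{2} + \frac{2}{3} e_{1} - \frac{3}{8} e_{2} + \frac{1}{3} e_{12}; (-e_{2})*r = -\frac{2}{3} + \frac{3}{4} e_{1} + \frac{4}{3} e_{2} - e_{12}; (-\frac{4}{3} e_{12})*r = -1 - \frac{8}{9} e_{1} + \frac{4}{3} e_{2} + \frac{16}{9} e_{12}.
Sum: -\frac{3}{2} + \frac{37}{36} e_{1} + \frac{21}{8} e_{2} + \frac{107}{72} e_{12}; translating back through the correspondence:
Answer: -\frac{3}{2} + \frac{37}{36}i + \frac{21}{8}j + \frac{107}{72}k


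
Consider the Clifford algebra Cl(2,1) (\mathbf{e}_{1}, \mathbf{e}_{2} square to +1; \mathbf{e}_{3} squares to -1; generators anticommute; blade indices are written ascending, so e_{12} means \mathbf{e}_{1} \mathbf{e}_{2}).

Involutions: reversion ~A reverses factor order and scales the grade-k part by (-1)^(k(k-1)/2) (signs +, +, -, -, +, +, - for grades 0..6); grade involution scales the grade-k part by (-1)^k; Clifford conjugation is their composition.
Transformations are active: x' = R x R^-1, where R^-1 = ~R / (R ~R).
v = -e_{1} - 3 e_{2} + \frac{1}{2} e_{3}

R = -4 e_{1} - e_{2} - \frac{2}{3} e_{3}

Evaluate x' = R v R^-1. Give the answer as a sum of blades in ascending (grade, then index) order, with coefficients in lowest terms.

~R = -4 e_{1} - e_{2} - \frac{2}{3} e_{3}, and R ~R = \frac{149}{9}, so R^-1 = ~R / (\frac{149}{9}).
R v = \frac{22}{3} + 11 e_{12} - \frac{8}{3} e_{13} - \frac{5}{2} e_{23}
Answer: -\frac{379}{149} e_{1} + \frac{315}{149} e_{2} - \frac{325}{298} e_{3}


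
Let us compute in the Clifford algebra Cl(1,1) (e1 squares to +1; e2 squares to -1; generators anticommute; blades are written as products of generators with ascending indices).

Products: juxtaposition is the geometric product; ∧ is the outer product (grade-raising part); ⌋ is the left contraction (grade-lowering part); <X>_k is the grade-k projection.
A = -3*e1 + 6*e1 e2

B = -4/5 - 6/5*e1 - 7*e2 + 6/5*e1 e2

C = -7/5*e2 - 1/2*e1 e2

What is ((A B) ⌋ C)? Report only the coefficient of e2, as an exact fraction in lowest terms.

step 1: 54/5 + 222/5*e1 + 18/5*e2 + 81/5*e1 e2
step 2: -153/50 - 9/5*e1 - 933/25*e2 - 27/5*e1 e2
Answer: -933/25


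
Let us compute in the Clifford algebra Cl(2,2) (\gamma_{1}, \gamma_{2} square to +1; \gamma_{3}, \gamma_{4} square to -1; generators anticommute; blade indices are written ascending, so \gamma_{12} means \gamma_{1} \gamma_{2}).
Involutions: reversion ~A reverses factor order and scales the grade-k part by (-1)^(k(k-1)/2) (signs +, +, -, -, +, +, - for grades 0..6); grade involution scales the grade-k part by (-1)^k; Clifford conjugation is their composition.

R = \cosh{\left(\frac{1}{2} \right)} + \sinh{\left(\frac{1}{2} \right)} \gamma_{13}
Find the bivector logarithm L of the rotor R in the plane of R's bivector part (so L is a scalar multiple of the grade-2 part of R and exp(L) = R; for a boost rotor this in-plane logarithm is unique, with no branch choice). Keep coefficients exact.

The scalar part of R is \cosh{\left(\frac{1}{2} \right)}, which determines |rapidity| via cosh; the sign lives in the bivector part, and pairing them (bivector part over sinh of the rapidity = the plane) gives the unique in-plane L = rapidity * plane.
Concretely: cosh(rapidity) = \cosh{\left(\frac{1}{2} \right)} gives rapidity = ±\frac{1}{2}, and since rapidity/sinh(rapidity) is even the sign is immaterial: L = (rapidity/sinh(rapidity)) * <R>_2 = (\frac{1}{2 \sinh{\left(\frac{1}{2} \right)}}) * <R>_2.
Answer: \frac{1}{2} \gamma_{13}


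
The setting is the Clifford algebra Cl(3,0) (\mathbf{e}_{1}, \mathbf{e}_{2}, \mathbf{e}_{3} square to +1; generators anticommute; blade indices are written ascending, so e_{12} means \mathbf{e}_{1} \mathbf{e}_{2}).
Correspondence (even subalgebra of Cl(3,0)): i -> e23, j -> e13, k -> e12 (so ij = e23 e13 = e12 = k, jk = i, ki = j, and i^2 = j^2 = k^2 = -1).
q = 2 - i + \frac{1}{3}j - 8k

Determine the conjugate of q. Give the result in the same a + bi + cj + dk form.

In blades: q = 2 - 8 e_{12} + \frac{1}{3} e_{13} - e_{23}.
Quaternion conjugation is reversion on the even subalgebra: the scalar is fixed and every grade-2 blade flips sign, giving 2 + 8 e_{12} - \frac{1}{3} e_{13} + e_{23}; translating back:
Answer: 2 + i - \frac{1}{3}j + 8k


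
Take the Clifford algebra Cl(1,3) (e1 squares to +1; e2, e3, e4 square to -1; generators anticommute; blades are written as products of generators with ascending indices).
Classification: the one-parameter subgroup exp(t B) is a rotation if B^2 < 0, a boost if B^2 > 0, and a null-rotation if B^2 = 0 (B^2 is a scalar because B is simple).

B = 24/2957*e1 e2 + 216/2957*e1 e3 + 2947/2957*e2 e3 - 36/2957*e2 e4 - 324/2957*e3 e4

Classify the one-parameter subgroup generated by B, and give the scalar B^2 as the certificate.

B^2 term by term: the squares give (24/2957)^2*(e1 e2)^2 + (216/2957)^2*(e1 e3)^2 + (2947/2957)^2*(e2 e3)^2 + (-36/2957)^2*(e2 e4)^2 + (-324/2957)^2*(e3 e4)^2 = 576/8743849*(+1) + 46656/8743849*(+1) + 8684809/8743849*(-1) + 1296/8743849*(-1) + 104976/8743849*(-1) = -1 (each basis 2-blade squares to minus the product of its generators' squares); cross terms between blades sharing an index anticommute and cancel; the commuting (index-disjoint) pairs give grade-4 terms 2*c*c'*(blade product), which cancel blade by blade — e1 e2 e3 e4: -15552/8743849 + 15552/8743849 = 0 — confirming B is simple. So B^2 = -1.
Answer: rotation, certificate B^2 = -1. No conjugation can change B^2 = -1; the sign gives the class.


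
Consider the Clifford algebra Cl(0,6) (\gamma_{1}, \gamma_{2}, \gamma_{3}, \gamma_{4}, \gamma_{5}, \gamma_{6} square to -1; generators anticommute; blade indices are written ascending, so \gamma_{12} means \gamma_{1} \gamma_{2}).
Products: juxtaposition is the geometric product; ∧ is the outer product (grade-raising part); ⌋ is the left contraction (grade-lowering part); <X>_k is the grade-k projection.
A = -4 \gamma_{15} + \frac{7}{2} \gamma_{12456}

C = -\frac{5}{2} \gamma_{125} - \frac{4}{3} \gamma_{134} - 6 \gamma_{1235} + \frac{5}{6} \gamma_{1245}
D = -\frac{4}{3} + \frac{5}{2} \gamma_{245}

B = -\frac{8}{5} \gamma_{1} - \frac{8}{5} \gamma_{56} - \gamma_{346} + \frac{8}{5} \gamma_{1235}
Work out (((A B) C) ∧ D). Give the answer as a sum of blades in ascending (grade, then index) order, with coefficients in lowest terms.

step 1: \frac{32}{5} \gamma_{5} - \frac{32}{5} \gamma_{16} + \frac{32}{5} \gamma_{23} + \frac{28}{5} \gamma_{124} + \frac{28}{5} \gamma_{346} + \frac{7}{2} \gamma_{1235} + \frac{28}{5} \gamma_{2456} + 4 \gamma_{13456}
step 2: -21 - \frac{35}{4} \gamma_{3} + \frac{14}{3} \gamma_{5} + 16 \gamma_{12} + \frac{192}{5} \gamma_{15} - \frac{182}{15} \gamma_{16} + \frac{112}{15} \gamma_{23} - \frac{35}{12} \gamma_{34} + 14 \gamma_{45} - \frac{16}{3} \gamma_{56} - \frac{192}{5} \gamma_{123} + \frac{208}{15} \gamma_{124} - 16 \gamma_{135} - 14 \gamma_{146} + \frac{10}{3} \gamma_{236} + \frac{14}{3} \gamma_{245} + 24 \gamma_{246} + 16 \gamma_{256} - \frac{168}{5} \gamma_{345} + \frac{128}{15} \gamma_{346} + \frac{208}{15} \gamma_{1345} + \frac{168}{5} \gamma_{1346} + 10 \gamma_{2346} - \frac{192}{5} \gamma_{2356} + \frac{16}{3} \gamma_{2456} - \frac{182}{15} \gamma_{12356} - \frac{168}{5} \gamma_{12456} + 14 \gamma_{123456}
step 3: 28 + \frac{35}{3} \gamma_{3} - \frac{56}{9} \gamma_{5} - \frac{64}{3} \gamma_{12} - \frac{256}{5} \gamma_{15} + \frac{728}{45} \gamma_{16} - \frac{448}{45} \gamma_{23} + \frac{35}{9} \gamma_{34} - \frac{56}{3} \gamma_{45} + \frac{64}{9} \gamma_{56} + \frac{256}{5} \gamma_{123} - \frac{832}{45} \gamma_{124} + \frac{64}{3} \gamma_{135} + \frac{56}{3} \gamma_{146} - \frac{40}{9} \gamma_{236} - \frac{1057}{18} \gamma_{245} - 32 \gamma_{246} - \frac{64}{3} \gamma_{256} + \frac{224}{5} \gamma_{345} - \frac{512}{45} \gamma_{346} - \frac{832}{45} \gamma_{1345} - \frac{224}{5} \gamma_{1346} + \frac{175}{8} \gamma_{2345} - \frac{40}{3} \gamma_{2346} + \frac{256}{5} \gamma_{2356} - \frac{64}{9} \gamma_{2456} + \frac{728}{45} \gamma_{12356} + \frac{1127}{15} \gamma_{12456} - \frac{56}{3} \gamma_{123456}
Answer: 28 + \frac{35}{3} \gamma_{3} - \frac{56}{9} \gamma_{5} - \frac{64}{3} \gamma_{12} - \frac{256}{5} \gamma_{15} + \frac{728}{45} \gamma_{16} - \frac{448}{45} \gamma_{23} + \frac{35}{9} \gamma_{34} - \frac{56}{3} \gamma_{45} + \frac{64}{9} \gamma_{56} + \frac{256}{5} \gamma_{123} - \frac{832}{45} \gamma_{124} + \frac{64}{3} \gamma_{135} + \frac{56}{3} \gamma_{146} - \frac{40}{9} \gamma_{236} - \frac{1057}{18} \gamma_{245} - 32 \gamma_{246} - \frac{64}{3} \gamma_{256} + \frac{224}{5} \gamma_{345} - \frac{512}{45} \gamma_{346} - \frac{832}{45} \gamma_{1345} - \frac{224}{5} \gamma_{1346} + \frac{175}{8} \gamma_{2345} - \frac{40}{3} \gamma_{2346} + \frac{256}{5} \gamma_{2356} - \frac{64}{9} \gamma_{2456} + \frac{728}{45} \gamma_{12356} + \frac{1127}{15} \gamma_{12456} - \frac{56}{3} \gamma_{123456}


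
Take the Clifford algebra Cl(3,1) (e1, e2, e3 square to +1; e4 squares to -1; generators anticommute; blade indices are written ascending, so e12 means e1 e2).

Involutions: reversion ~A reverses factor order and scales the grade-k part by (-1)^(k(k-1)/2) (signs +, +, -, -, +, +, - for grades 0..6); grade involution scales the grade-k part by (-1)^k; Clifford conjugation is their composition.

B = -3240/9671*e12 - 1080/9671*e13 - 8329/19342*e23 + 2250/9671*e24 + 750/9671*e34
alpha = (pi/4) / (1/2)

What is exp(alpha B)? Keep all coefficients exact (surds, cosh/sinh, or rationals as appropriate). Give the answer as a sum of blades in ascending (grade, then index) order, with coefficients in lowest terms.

B^2 term by term: the squares give (-3240/9671)^2*(e12)^2 + (-1080/9671)^2*(e13)^2 + (-8329/19342)^2*(e23)^2 + (2250/9671)^2*(e24)^2 + (750/9671)^2*(e34)^2 = 10497600/93528241*(-1) + 1166400/93528241*(-1) + 69372241/374112964*(-1) + 5062500/93528241*(+1) + 562500/93528241*(+1) = -1/4 (each basis 2-blade squares to minus the product of its generators' squares); cross terms between blades sharing an index anticommute and cancel; the commuting (index-disjoint) pairs give grade-4 terms 2*c*c'*(blade product), which cancel blade by blade — e1234: -4860000/93528241 + 4860000/93528241 = 0 — confirming B is simple. So B^2 = -1/4.
B^2 = -1/4 — since the square is negative, the closed form is circular: l = 1/2, alpha*l = pi/4, so exp(alpha B) = cos(pi/4) + (sin(pi/4)/(1/2))*B = sqrt(2)/2 + (sqrt(2))*B.
Answer: sqrt(2)/2 - 3240*sqrt(2)/9671*e12 - 1080*sqrt(2)/9671*e13 - 8329*sqrt(2)/19342*e23 + 2250*sqrt(2)/9671*e24 + 750*sqrt(2)/9671*e34


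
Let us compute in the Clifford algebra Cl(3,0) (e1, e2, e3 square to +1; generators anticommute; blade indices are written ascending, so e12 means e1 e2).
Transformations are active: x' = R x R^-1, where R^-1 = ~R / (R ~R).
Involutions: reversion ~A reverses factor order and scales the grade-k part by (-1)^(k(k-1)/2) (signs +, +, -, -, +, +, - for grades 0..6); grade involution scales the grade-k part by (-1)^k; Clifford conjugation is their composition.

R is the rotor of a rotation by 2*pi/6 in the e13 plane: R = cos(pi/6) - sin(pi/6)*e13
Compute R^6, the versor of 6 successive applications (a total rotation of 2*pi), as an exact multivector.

Half-angle bookkeeping: 6 applications in e13 add up to rotor phase 6*pi/6 = pi, so R^6 = cos(pi) - sin(pi)*e13.
cos(pi) = -1 and sin(pi) = 0, so R^6 = -1. The total rotation 2*pi is 1 full turn, so every vector returns to itself, yet the rotor is -1, on the OTHER sheet of the double cover (an odd number of 2*pi turns).
Answer: -1


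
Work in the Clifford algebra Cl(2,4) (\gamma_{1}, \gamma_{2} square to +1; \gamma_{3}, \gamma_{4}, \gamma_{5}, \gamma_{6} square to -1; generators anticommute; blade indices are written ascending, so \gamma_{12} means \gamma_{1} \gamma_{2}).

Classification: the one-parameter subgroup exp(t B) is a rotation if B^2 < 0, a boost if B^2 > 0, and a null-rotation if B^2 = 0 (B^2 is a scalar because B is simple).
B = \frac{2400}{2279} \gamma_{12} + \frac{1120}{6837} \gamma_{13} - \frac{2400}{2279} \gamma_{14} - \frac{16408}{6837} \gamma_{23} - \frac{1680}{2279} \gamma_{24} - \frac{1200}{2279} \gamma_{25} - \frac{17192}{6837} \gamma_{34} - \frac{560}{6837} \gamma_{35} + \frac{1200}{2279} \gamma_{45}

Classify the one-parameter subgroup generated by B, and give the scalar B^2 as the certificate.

B^2 term by term: the squares give (\frac{2400}{2279})^2*(\gamma_{12})^2 + (\frac{1120}{6837})^2*(\gamma_{13})^2 + (-\frac{2400}{2279})^2*(\gamma_{14})^2 + (-\frac{16408}{6837})^2*(\gamma_{23})^2 + (-\frac{1680}{2279})^2*(\gamma_{24})^2 + (-\frac{1200}{2279})^2*(\gamma_{25})^2 + (-\frac{17192}{6837})^2*(\gamma_{34})^2 + (-\frac{560}{6837})^2*(\gamma_{35})^2 + (\frac{1200}{2279})^2*(\gamma_{45})^2 = \frac{5760000}{5193841}*(-1) + \frac{1254400}{46744569}*(+1) + \frac{5760000}{5193841}*(+1) + \frac{269222464}{46744569}*(+1) + \frac{2822400}{5193841}*(+1) + \frac{1440000}{5193841}*(+1) + \frac{295564864}{46744569}*(-1) + \frac{313600}{46744569}*(-1) + \frac{1440000}{5193841}*(-1) = 0 (each basis 2-blade squares to minus the product of its generators' squares); cross terms between blades sharing an index anticommute and cancel; the commuting (index-disjoint) pairs give grade-4 terms 2*c*c'*(blade product), which cancel blade by blade — \gamma_{1234}: -\frac{27507200}{5193841} + \frac{1254400}{5193841} + \frac{26252800}{5193841} = 0; \gamma_{1235}: -\frac{896000}{5193841} + \frac{896000}{5193841} = 0; \gamma_{1245}: \frac{5760000}{5193841} - \frac{5760000}{5193841} = 0; \gamma_{1345}: \frac{896000}{5193841} - \frac{896000}{5193841} = 0; \gamma_{2345}: -\frac{13126400}{5193841} - \frac{627200}{5193841} + \frac{13753600}{5193841} = 0 — confirming B is simple. So B^2 = 0.
Answer: null-rotation, certificate B^2 = 0. Certificate logic: 0 is a conjugation-invariant scalar, so its sign fixes rotation versus boost versus null-rotation outright.


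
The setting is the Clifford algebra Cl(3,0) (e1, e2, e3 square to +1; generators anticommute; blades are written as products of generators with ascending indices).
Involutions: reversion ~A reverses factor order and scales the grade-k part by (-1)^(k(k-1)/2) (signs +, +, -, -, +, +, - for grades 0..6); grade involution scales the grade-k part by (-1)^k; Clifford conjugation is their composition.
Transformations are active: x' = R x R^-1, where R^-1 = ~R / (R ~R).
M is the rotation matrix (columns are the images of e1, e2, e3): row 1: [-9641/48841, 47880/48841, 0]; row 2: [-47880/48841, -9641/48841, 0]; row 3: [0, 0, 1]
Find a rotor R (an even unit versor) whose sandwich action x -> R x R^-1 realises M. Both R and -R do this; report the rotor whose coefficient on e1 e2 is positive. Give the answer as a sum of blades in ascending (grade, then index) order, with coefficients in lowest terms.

Method: write R = a + b12*e1 e2 + b13*e1 e3 + b23*e2 e3 with a^2 + b12^2 + b13^2 + b23^2 = 1 (so R^-1 = ~R). Expanding the columns R e_j ~R gives tr M = 4a^2 - 1 and, from the antisymmetric part, M21 - M12 = -4a*b12, M13 - M31 = 4a*b13, M32 - M23 = -4a*b23.
Here tr M = 29559/48841, so a^2 = (1 + tr M)/4 = 19600/48841 and a = ±140/221. Taking a = 140/221: M21 - M12 = -95760/48841, M13 - M31 = 0, M32 - M23 = 0, giving b12 = 171/221, b13 = 0, b23 = 0, i.e. R = 140/221 + 171/221*e1 e2.
Its e1 e2 coefficient is already positive.
Answer: 140/221 + 171/221*e1 e2. Sheet selection: the two-to-one cover makes ±R indistinguishable at the matrix level (trace 29559/48841), so uniqueness comes from the required sign on e1 e2.


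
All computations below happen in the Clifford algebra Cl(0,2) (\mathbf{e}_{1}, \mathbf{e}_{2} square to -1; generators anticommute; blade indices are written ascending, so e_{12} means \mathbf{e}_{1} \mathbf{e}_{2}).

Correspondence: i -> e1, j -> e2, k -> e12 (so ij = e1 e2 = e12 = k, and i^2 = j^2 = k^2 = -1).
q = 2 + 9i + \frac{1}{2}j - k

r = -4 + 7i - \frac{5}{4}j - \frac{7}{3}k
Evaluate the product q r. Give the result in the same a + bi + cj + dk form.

In blades: q = 2 + 9 e_{1} + \frac{1}{2} e_{2} - e_{12}, r = -4 + 7 e_{1} - \frac{5}{4} e_{2} - \frac{7}{3} e_{12}.
Distribute q over r term by term (generator squares from the signature, products reordered to ascending indices): (2)*r = -8 + 14 e_{1} - \frac{5}{2} e_{2} - \frac{14}{3} e_{12}; (9 e_{1})*r = -63 - 36 e_{1} + 21 e_{2} - \frac{45}{4} e_{12}; (\frac{1}{2} e_{2})*r = \frac{5}{8} - \frac{7}{6} e_{1} - 2 e_{2} - \frac{7}{2} e_{12}; (-e_{12})*r = -\frac{7}{3} - \frac{5}{4} e_{1} - 7 e_{2} + 4 e_{12}.
Sum: -\frac{1745}{24} - \frac{293}{12} e_{1} + \frac{19}{2} e_{2} - \frac{185}{12} e_{12}; translating back through the correspondence:
Answer: -\frac{1745}{24} - \frac{293}{12}i + \frac{19}{2}j - \frac{185}{12}k


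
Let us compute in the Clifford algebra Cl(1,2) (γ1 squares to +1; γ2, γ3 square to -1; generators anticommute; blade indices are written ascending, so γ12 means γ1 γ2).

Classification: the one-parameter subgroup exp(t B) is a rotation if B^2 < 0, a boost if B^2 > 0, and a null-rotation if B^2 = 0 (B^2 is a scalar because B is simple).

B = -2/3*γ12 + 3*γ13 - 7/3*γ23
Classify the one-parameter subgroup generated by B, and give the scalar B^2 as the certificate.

B^2 term by term: the squares give (-2/3)^2*(γ12)^2 + (3)^2*(γ13)^2 + (-7/3)^2*(γ23)^2 = 4/9*(+1) + 9*(+1) + 49/9*(-1) = 4 (each basis 2-blade squares to minus the product of its generators' squares); cross terms between blades sharing an index anticommute and cancel. So B^2 = 4.
Answer: boost, certificate B^2 = 4. Because 4 is invariant under every versor sandwich, the classification follows from its sign alone.


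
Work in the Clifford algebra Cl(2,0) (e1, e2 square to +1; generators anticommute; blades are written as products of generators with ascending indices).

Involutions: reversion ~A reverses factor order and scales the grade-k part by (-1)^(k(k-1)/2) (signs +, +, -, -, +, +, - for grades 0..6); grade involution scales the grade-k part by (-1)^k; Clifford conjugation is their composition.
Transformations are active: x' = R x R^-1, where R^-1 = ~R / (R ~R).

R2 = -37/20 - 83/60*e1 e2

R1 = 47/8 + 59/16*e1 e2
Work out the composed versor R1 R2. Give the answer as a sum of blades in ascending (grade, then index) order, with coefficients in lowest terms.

Distribute over the terms of R1 (each basis-blade product reordered to ascending indices, repeated generators contracted through their squares):
(47/8) R2 = -1739/160 - 3901/480*e1 e2
(59/16*e1 e2) R2 = 4897/960 - 2183/320*e1 e2
Summing the partial products and collecting blades:
Answer: -5537/960 - 14351/960*e1 e2


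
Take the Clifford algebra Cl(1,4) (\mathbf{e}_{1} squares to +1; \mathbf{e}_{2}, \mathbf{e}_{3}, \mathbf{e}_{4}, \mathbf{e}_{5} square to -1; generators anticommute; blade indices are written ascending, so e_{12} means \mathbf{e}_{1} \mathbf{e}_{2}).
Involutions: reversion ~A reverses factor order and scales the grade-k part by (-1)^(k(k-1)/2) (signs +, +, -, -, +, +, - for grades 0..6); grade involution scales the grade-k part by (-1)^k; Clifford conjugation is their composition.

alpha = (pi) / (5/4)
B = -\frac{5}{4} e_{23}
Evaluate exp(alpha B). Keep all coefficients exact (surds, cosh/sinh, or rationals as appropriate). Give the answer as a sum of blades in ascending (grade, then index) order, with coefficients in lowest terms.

B^2 = (-\frac{5}{4})^2*(e_{23})^2 = \frac{25}{16}*(-1) = -\frac{25}{16} (a basis 2-blade squares to minus the product of its generators' squares).
B^2 = -\frac{25}{16} — a negative square means the series sums to a rotation: l = \frac{5}{4}, alpha*l = \pi, so exp(alpha B) = cos(\pi) + (sin(\pi)/(\frac{5}{4}))*B = -1 + (0)*B.
Answer: -1


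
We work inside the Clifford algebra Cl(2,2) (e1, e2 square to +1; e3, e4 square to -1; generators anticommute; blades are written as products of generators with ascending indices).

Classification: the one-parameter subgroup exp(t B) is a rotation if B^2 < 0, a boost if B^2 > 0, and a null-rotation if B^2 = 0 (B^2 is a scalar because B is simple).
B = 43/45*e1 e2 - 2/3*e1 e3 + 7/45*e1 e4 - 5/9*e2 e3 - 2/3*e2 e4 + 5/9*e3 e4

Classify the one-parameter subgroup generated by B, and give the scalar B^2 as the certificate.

B^2 term by term: the squares give (43/45)^2*(e1 e2)^2 + (-2/3)^2*(e1 e3)^2 + (7/45)^2*(e1 e4)^2 + (-5/9)^2*(e2 e3)^2 + (-2/3)^2*(e2 e4)^2 + (5/9)^2*(e3 e4)^2 = 1849/2025*(-1) + 4/9*(+1) + 49/2025*(+1) + 25/81*(+1) + 4/9*(+1) + 25/81*(-1) = 0 (each basis 2-blade squares to minus the product of its generators' squares); cross terms between blades sharing an index anticommute and cancel; the commuting (index-disjoint) pairs give grade-4 terms 2*c*c'*(blade product), which cancel blade by blade — e1 e2 e3 e4: 86/81 - 8/9 - 14/81 = 0 — confirming B is simple. So B^2 = 0.
Answer: null-rotation, certificate B^2 = 0. The invariant at work: B^2 = 0 is unchanged by conjugation, hence its sign classifies the subgroup whatever basis B is written in.


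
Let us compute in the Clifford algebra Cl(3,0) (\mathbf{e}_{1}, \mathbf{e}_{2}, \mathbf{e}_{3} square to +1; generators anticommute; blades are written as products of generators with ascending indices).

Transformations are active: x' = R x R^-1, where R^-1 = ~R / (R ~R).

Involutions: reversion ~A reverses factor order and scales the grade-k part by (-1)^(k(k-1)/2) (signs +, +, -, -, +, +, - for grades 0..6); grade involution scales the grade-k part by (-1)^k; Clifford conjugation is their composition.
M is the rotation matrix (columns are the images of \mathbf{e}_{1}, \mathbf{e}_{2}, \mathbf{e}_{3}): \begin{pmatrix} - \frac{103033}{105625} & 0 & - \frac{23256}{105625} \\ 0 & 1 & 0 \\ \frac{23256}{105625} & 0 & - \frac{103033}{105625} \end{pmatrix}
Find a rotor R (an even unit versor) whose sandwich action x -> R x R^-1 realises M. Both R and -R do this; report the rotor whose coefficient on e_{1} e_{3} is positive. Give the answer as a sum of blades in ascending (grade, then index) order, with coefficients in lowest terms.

Method: write R = a + b12*e_{1} e_{2} + b13*e_{1} e_{3} + b23*e_{2} e_{3} with a^2 + b12^2 + b13^2 + b23^2 = 1 (so R^-1 = ~R). Expanding the columns R e_j ~R gives tr M = 4a^2 - 1 and, from the antisymmetric part, M21 - M12 = -4a*b12, M13 - M31 = 4a*b13, M32 - M23 = -4a*b23.
Here tr M = -\frac{100441}{105625}, so a^2 = (1 + tr M)/4 = \frac{1296}{105625} and a = ±\frac{36}{325}. Taking a = \frac{36}{325}: M21 - M12 = 0, M13 - M31 = -\frac{46512}{105625}, M32 - M23 = 0, giving b12 = 0, b13 = -\frac{323}{325}, b23 = 0, i.e. R = \frac{36}{325} - \frac{323}{325} e_{1} e_{3}.
Its e_{1} e_{3} coefficient is negative, so report the other preimage -R.
Answer: -\frac{36}{325} + \frac{323}{325} e_{1} e_{3}. Sheet selection: the two-to-one cover makes ±R indistinguishable at the matrix level (trace -\frac{100441}{105625}), so uniqueness comes from the required sign on e_{1} e_{3}.


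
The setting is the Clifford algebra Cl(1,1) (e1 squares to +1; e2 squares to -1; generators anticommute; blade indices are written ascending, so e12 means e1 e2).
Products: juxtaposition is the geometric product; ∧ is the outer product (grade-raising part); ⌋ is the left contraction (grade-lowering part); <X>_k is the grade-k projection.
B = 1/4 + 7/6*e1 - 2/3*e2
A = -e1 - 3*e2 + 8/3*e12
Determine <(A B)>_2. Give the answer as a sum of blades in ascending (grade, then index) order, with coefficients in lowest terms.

step 1: -19/6 + 55/36*e1 - 139/36*e2 + 29/6*e12
step 2: 29/6*e12
Answer: 29/6*e12


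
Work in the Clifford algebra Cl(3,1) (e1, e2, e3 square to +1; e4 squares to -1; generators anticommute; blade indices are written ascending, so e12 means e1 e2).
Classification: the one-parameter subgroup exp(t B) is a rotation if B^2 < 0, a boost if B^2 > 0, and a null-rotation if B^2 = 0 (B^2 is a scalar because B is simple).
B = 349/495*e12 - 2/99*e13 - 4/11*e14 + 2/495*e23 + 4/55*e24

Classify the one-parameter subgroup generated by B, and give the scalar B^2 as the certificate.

B^2 term by term: the squares give (349/495)^2*(e12)^2 + (-2/99)^2*(e13)^2 + (-4/11)^2*(e14)^2 + (2/495)^2*(e23)^2 + (4/55)^2*(e24)^2 = 121801/245025*(-1) + 4/9801*(-1) + 16/121*(+1) + 4/245025*(-1) + 16/3025*(+1) = -9/25 (each basis 2-blade squares to minus the product of its generators' squares); cross terms between blades sharing an index anticommute and cancel; the commuting (index-disjoint) pairs give grade-4 terms 2*c*c'*(blade product), which cancel blade by blade — e1234: 16/5445 - 16/5445 = 0 — confirming B is simple. So B^2 = -9/25.
Answer: rotation, certificate B^2 = -9/25. No conjugation can change B^2 = -9/25; the sign gives the class.


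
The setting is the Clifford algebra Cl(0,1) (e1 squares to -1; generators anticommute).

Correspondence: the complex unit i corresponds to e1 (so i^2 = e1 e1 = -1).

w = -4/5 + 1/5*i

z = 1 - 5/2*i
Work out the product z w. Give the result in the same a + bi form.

In blades: z = 1 - 5/2*e1, w = -4/5 + 1/5*e1.
Distribute z over w term by term (generator squares from the signature, products reordered to ascending indices): (1)*w = -4/5 + 1/5*e1; (-5/2*e1)*w = 1/2 + 2*e1.
Sum: -3/10 + 11/5*e1; translating back through the correspondence:
Answer: -3/10 + 11/5*i


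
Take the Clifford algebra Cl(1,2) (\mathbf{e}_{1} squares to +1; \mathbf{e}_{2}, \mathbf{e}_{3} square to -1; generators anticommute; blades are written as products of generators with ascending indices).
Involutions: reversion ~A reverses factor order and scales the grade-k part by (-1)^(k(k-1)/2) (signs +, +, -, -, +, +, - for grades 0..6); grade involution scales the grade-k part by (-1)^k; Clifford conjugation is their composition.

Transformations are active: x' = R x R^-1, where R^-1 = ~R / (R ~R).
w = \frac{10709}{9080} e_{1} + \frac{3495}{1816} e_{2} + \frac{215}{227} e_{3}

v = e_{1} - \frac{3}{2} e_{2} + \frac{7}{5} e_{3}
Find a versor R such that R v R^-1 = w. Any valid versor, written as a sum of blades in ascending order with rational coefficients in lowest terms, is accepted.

Sketch: the shared square -\frac{321}{100} makes R = v + w = \frac{19789}{9080} e_{1} + \frac{771}{1816} e_{2} + \frac{2664}{1135} e_{3} the natural versor; its sandwich fixes that direction, negates (v - w)/2, and sends v to w.
Answer: \frac{19789}{9080} e_{1} + \frac{771}{1816} e_{2} + \frac{2664}{1135} e_{3}


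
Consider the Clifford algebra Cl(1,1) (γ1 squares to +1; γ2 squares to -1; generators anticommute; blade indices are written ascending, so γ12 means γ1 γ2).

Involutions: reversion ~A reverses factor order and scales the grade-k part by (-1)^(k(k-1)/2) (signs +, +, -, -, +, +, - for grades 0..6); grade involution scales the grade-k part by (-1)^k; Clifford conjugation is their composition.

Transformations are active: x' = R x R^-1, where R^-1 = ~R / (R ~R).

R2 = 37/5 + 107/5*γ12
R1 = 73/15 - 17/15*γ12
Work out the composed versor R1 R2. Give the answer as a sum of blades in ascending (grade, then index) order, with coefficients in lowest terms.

Distribute over the terms of R1 (each basis-blade product reordered to ascending indices, repeated generators contracted through their squares):
(73/15) R2 = 2701/75 + 7811/75*γ12
(-17/15*γ12) R2 = -1819/75 - 629/75*γ12
Summing the partial products and collecting blades:
Answer: 294/25 + 2394/25*γ12


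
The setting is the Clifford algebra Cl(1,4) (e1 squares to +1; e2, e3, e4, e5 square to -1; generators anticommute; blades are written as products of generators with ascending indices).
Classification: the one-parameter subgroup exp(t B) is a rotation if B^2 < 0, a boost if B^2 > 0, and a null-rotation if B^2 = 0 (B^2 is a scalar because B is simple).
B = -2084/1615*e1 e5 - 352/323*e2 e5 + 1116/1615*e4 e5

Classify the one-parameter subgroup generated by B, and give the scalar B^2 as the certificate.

B^2 term by term: the squares give (-2084/1615)^2*(e1 e5)^2 + (-352/323)^2*(e2 e5)^2 + (1116/1615)^2*(e4 e5)^2 = 4343056/2608225*(+1) + 123904/104329*(-1) + 1245456/2608225*(-1) = 0 (each basis 2-blade squares to minus the product of its generators' squares); cross terms between blades sharing an index anticommute and cancel. So B^2 = 0.
Answer: null-rotation, certificate B^2 = 0. Certificate logic: 0 is a conjugation-invariant scalar, so its sign fixes rotation versus boost versus null-rotation outright.


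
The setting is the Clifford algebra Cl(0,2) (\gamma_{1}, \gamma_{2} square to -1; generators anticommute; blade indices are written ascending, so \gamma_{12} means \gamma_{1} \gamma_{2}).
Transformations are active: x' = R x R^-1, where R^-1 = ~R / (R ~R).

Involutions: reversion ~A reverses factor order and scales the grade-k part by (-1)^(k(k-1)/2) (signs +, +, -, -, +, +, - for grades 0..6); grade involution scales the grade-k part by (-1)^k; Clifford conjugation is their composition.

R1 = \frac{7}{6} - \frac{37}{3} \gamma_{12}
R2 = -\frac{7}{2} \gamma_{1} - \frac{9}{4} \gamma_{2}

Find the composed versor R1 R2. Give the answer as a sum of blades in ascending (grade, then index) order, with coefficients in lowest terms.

Distribute over the terms of R1 (each basis-blade product reordered to ascending indices, repeated generators contracted through their squares):
(\frac{7}{6}) R2 = -\frac{49}{12} \gamma_{1} - \frac{21}{8} \gamma_{2}
(-\frac{37}{3} \gamma_{12}) R2 = -\frac{111}{4} \gamma_{1} + \frac{259}{6} \gamma_{2}
Summing the partial products and collecting blades:
Answer: -\frac{191}{6} \gamma_{1} + \frac{973}{24} \gamma_{2}


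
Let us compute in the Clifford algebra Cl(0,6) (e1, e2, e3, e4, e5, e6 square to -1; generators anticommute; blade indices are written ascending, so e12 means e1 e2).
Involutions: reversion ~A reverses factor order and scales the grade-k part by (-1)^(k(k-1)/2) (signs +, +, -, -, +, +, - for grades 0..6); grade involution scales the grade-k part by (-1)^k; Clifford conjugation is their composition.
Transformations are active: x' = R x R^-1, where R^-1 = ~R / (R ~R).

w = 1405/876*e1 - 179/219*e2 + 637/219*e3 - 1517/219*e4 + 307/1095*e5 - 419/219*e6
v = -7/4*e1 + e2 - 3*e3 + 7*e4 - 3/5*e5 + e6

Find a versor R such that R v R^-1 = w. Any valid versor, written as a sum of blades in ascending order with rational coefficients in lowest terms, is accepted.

Take R = v + w = -32/219*e1 + 40/219*e2 - 20/219*e3 + 16/219*e4 - 70/219*e5 - 200/219*e6. Because q(v) = q(w) = -25369/400, conjugation by R sends v exactly to w.
Answer: -32/219*e1 + 40/219*e2 - 20/219*e3 + 16/219*e4 - 70/219*e5 - 200/219*e6


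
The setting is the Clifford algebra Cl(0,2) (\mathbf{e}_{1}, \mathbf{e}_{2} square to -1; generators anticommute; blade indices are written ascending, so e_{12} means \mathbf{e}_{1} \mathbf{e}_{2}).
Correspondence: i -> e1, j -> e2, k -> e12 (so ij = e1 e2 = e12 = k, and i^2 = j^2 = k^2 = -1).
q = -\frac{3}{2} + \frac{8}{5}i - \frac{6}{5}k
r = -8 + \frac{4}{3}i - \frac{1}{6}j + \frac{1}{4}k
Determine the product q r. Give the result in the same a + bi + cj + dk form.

In blades: q = -\frac{3}{2} + \frac{8}{5} e_{1} - \frac{6}{5} e_{12}, r = -8 + \frac{4}{3} e_{1} - \frac{1}{6} e_{2} + \frac{1}{4} e_{12}.
Distribute q over r term by term (generator squares from the signature, products reordered to ascending indices): (-\frac{3}{2})*r = 12 - 2 e_{1} + \frac{1}{4} e_{2} - \frac{3}{8} e_{12}; (\frac{8}{5} e_{1})*r = -\frac{32}{15} - \frac{64}{5} e_{1} - \frac{2}{5} e_{2} - \frac{4}{15} e_{12}; (-\frac{6}{5} e_{12})*r = \frac{3}{10} - \frac{1}{5} e_{1} - \frac{8}{5} e_{2} + \frac{48}{5} e_{12}.
Sum: \frac{61}{6} - 15 e_{1} - \frac{7}{4} e_{2} + \frac{215}{24} e_{12}; translating back through the correspondence:
Answer: \frac{61}{6} - 15i - \frac{7}{4}j + \frac{215}{24}k


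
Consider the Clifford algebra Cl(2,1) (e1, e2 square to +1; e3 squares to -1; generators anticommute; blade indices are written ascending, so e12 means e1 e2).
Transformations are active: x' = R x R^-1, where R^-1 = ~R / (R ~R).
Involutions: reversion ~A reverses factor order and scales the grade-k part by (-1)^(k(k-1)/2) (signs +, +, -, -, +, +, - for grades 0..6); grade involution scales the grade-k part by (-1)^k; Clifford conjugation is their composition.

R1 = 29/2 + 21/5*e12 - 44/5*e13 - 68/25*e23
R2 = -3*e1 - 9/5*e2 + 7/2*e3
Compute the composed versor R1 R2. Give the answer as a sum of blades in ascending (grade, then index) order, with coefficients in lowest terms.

Distribute over the terms of R2 (each basis-blade product reordered to ascending indices, repeated generators contracted through their squares):
R1 (-3*e1) = -87/2*e1 + 63/5*e2 - 132/5*e3 + 204/25*e123
R1 (-9/5*e2) = -189/25*e1 - 261/10*e2 - 612/125*e3 - 396/25*e123
R1 (7/2*e3) = 154/5*e1 + 238/25*e2 + 203/4*e3 + 147/10*e123
Summing the partial products and collecting blades:
Answer: -1013/50*e1 - 199/50*e2 + 9727/500*e3 + 351/50*e123
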